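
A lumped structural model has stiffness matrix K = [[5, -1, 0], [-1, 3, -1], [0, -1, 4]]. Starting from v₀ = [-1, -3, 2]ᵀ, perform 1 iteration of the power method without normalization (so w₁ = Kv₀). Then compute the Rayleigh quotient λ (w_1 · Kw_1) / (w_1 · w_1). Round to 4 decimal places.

λ ≈ 4.3733

w1 = Kv₀ = (5·(-1) + (-1)·(-3) + 0·2; (-1)·(-1) + 3·(-3) + (-1)·2; 0·(-1) + (-1)·(-3) + 4·2) = (-2, -10, 11)
Kw1 = (0, -39, 54)
w1·Kw1 = (-2)·0 + (-10)·(-39) + 11·54 = 984; w1·w1 = (-2)·(-2) + (-10)·(-10) + 11·11 = 225
λ ≈ 984/225 = 4.3733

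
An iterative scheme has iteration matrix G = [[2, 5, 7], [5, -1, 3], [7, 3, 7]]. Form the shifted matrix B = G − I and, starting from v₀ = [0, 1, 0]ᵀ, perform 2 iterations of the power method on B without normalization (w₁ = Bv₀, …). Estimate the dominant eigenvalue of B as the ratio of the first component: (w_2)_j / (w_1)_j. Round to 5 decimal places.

μ ≈ 3.20000

B = G − I has rows (1, 5, 7); (5, -2, 3); (7, 3, 6)
w1 = Bv₀ = (1·0 + 5·1 + 7·0; 5·0 + (-2)·1 + 3·0; 7·0 + 3·1 + 6·0) = (5, -2, 3)
w2 = Bw1 = (1·5 + 5·(-2) + 7·3; 5·5 + (-2)·(-2) + 3·3; 7·5 + 3·(-2) + 6·3) = (16, 38, 47)
Ratio: 16/5 = 3.20000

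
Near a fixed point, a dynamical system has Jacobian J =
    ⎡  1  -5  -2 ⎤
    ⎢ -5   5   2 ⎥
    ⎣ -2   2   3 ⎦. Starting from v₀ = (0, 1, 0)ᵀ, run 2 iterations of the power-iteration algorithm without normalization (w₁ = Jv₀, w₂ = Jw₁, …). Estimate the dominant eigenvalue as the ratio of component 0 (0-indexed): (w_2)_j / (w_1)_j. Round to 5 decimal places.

w1 = Jv₀ = (1·0 + (-5)·1 + (-2)·0; (-5)·0 + 5·1 + 2·0; (-2)·0 + 2·1 + 3·0) = (-5, 5, 2)
w2 = Jw1 = (1·(-5) + (-5)·5 + (-2)·2; (-5)·(-5) + 5·5 + 2·2; (-2)·(-5) + 2·5 + 3·2) = (-34, 54, 26)
Ratio at component: -34 / -5 = 6.80000

6.80000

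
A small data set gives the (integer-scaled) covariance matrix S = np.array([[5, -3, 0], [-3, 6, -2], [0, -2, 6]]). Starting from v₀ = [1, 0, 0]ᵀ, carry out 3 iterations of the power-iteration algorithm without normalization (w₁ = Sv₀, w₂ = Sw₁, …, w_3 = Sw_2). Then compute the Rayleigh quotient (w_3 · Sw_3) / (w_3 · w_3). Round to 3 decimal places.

w1 = Sv₀ = (5·1 + (-3)·0 + 0·0; (-3)·1 + 6·0 + (-2)·0; 0·1 + (-2)·0 + 6·0) = (5, -3, 0)
w2 = Sw1 = (5·5 + (-3)·(-3) + 0·0; (-3)·5 + 6·(-3) + (-2)·0; 0·5 + (-2)·(-3) + 6·0) = (34, -33, 6)
w3 = Sw2 = (269, -312, 102)
Sw3 = (2281, -2883, 1236)
w3·Sw3 = 269·2281 + (-312)·(-2883) + 102·1236 = 1639157; w3·w3 = 269·269 + (-312)·(-312) + 102·102 = 180109
λ ≈ 1639157/180109 = 9.101

λ ≈ 9.101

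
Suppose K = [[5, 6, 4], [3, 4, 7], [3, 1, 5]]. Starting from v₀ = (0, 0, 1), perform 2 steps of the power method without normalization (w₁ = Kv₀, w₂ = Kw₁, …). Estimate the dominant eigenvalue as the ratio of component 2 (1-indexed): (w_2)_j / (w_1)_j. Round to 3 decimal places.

10.714

w1 = Kv₀ = (4, 7, 5)
w2 = Kw1 = (82, 75, 44)
Ratio at component: 75 / 7 = 10.714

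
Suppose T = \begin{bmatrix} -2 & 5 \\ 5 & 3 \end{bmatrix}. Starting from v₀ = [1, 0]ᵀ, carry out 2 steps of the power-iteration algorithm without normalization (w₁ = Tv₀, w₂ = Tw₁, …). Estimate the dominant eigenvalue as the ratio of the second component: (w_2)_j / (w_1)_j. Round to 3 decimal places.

λ ≈ 1.000

w1 = Tv₀ = (-2, 5)
w2 = Tw1 = (29, 5)
Ratio at component: 5 / 5 = 1.000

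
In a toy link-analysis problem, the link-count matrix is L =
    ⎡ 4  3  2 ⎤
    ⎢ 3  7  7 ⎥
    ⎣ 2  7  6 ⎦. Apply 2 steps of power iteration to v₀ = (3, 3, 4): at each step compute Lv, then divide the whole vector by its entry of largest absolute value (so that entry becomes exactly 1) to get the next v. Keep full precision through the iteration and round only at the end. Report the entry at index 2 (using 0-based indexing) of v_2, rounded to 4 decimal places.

0.9059

Lv0 = (29.00000, 58.00000, 51.00000); divide by 58.00000 → v1 = (0.50000, 1.00000, 0.87931)
Lv1 = (6.75862, 14.65517, 13.27586); divide by 14.65517 → v2 = (0.46118, 1.00000, 0.90588)
Requested entry of v2: 770/850 = 0.9059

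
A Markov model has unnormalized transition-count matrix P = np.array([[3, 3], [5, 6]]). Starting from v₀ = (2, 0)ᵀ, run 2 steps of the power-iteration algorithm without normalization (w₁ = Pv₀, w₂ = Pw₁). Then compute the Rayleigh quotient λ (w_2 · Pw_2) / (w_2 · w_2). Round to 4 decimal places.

w1 = Pv₀ = (6, 10)
w2 = Pw1 = (48, 90)
Pw2 = (414, 780)
w2·Pw2 = 48·414 + 90·780 = 90072; w2·w2 = 48·48 + 90·90 = 10404
λ ≈ 90072/10404 = 8.6574

8.6574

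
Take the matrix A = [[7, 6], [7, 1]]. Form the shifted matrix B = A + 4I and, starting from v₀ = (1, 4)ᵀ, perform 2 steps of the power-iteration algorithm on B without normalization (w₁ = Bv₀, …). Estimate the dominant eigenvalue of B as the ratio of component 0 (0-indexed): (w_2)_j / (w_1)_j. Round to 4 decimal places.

B = A + 4I has rows (11, 6); (7, 5)
w1 = Bv₀ = (11·1 + 6·4; 7·1 + 5·4) = (35, 27)
w2 = Bw1 = (11·35 + 6·27; 7·35 + 5·27) = (547, 380)
Ratio: 547/35 = 15.6286

15.6286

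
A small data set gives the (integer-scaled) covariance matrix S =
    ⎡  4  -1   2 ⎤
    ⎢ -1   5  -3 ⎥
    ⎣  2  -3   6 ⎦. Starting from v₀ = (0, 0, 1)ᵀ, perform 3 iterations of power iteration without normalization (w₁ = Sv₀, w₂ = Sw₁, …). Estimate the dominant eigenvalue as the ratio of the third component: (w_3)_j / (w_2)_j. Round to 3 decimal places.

w1 = Sv₀ = (2, -3, 6)
w2 = Sw1 = (23, -35, 49)
w3 = Sw2 = (225, -345, 445)
Ratio at component: 445 / 49 = 9.082

λ ≈ 9.082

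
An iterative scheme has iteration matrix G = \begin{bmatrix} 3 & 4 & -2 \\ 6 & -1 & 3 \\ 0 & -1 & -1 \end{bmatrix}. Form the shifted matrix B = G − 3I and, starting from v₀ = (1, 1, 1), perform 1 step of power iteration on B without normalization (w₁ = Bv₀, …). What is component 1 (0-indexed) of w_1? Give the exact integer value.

B = G − 3I has rows (0, 4, -2); (6, -4, 3); (0, -1, -4)
w1 = Bv₀ = (0·1 + 4·1 + (-2)·1; 6·1 + (-4)·1 + 3·1; 0·1 + (-1)·1 + (-4)·1) = (2, 5, -5)
Requested component of w1: 5

5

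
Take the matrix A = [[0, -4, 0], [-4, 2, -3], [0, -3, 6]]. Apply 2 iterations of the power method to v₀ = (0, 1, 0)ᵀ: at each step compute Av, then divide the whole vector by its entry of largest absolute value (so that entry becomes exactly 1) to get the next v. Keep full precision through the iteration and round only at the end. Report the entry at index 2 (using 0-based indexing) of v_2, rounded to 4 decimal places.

-0.8276

Av0 = (-4.00000, 2.00000, -3.00000); divide by -4.00000 → v1 = (1.00000, -0.50000, 0.75000)
Av1 = (2.00000, -7.25000, 6.00000); divide by -7.25000 → v2 = (-0.27586, 1.00000, -0.82759)
Requested entry of v2: -24/29 = -0.8276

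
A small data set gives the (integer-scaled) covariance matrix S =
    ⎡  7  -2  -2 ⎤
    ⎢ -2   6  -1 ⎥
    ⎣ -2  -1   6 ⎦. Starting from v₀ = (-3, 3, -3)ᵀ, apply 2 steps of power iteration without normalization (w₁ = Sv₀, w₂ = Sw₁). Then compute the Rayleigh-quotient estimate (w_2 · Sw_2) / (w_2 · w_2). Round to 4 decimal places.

w1 = Sv₀ = (-21, 27, -15)
w2 = Sw1 = (-171, 219, -75)
Sw2 = (-1485, 1731, -327)
w2·Sw2 = (-171)·(-1485) + 219·1731 + (-75)·(-327) = 657549; w2·w2 = (-171)·(-171) + 219·219 + (-75)·(-75) = 82827
λ ≈ 657549/82827 = 7.9388

7.9388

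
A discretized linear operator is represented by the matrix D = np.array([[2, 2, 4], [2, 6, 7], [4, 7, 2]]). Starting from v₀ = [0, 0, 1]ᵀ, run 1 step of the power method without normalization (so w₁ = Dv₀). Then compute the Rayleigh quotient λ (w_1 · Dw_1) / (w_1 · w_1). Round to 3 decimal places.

10.232

w1 = Dv₀ = (2·0 + 2·0 + 4·1; 2·0 + 6·0 + 7·1; 4·0 + 7·0 + 2·1) = (4, 7, 2)
Dw1 = (30, 64, 69)
w1·Dw1 = 4·30 + 7·64 + 2·69 = 706; w1·w1 = 4·4 + 7·7 + 2·2 = 69
λ ≈ 706/69 = 10.232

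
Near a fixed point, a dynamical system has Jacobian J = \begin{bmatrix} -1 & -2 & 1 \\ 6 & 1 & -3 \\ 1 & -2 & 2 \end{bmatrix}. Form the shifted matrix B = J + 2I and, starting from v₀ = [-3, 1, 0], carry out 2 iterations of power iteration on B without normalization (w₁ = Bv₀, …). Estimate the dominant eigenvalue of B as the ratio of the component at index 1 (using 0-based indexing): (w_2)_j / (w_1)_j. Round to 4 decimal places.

μ ≈ 4.0000

B = J + 2I has rows (1, -2, 1); (6, 3, -3); (1, -2, 4)
w1 = Bv₀ = (-5, -15, -5)
w2 = Bw1 = (20, -60, 5)
Ratio: -60/-15 = 4.0000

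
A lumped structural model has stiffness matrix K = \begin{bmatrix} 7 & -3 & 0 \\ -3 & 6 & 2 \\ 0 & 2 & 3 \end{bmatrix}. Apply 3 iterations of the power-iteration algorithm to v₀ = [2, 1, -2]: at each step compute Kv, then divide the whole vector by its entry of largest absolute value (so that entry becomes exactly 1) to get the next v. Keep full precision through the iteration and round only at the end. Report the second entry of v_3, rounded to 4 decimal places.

Kv0 = (11.00000, -4.00000, -4.00000); divide by 11.00000 → v1 = (1.00000, -0.36364, -0.36364)
Kv1 = (8.09091, -5.90909, -1.81818); divide by 8.09091 → v2 = (1.00000, -0.73034, -0.22472)
Kv2 = (9.19101, -7.83146, -2.13483); divide by 9.19101 → v3 = (1.00000, -0.85208, -0.23227)
Requested entry of v3: -697/818 = -0.8521

-0.8521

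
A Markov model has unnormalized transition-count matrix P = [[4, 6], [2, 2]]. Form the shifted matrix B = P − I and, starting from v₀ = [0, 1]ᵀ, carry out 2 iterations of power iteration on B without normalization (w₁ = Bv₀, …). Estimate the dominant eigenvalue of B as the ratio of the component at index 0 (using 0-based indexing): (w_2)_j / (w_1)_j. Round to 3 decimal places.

μ ≈ 4.000

B = P − I has rows (3, 6); (2, 1)
w1 = Bv₀ = (3·0 + 6·1; 2·0 + 1·1) = (6, 1)
w2 = Bw1 = (3·6 + 6·1; 2·6 + 1·1) = (24, 13)
Ratio: 24/6 = 4.000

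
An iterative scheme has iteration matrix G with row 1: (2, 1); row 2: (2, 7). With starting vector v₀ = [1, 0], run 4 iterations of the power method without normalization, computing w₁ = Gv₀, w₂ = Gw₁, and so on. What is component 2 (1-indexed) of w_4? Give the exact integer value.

1026

w1 = Gv₀ = (2, 2)
w2 = Gw1 = (6, 18)
w3 = Gw2 = (30, 138)
w4 = Gw3 = (198, 1026)
The requested component of w4 is 1026.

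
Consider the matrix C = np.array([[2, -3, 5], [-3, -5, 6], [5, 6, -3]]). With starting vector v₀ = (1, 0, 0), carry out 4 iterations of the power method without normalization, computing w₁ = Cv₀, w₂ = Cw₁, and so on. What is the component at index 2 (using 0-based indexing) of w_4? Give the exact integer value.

-4941

w1 = Cv₀ = (2, -3, 5)
w2 = Cw1 = (38, 39, -23)
w3 = Cw2 = (-156, -447, 493)
w4 = Cw3 = (3494, 5661, -4941)
The requested component of w4 is -4941.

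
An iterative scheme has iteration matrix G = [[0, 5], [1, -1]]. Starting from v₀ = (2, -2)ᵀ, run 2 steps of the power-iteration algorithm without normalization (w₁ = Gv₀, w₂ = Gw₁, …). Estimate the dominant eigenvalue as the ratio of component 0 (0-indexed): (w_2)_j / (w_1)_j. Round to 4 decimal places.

w1 = Gv₀ = (0·2 + 5·(-2); 1·2 + (-1)·(-2)) = (-10, 4)
w2 = Gw1 = (0·(-10) + 5·4; 1·(-10) + (-1)·4) = (20, -14)
Ratio at component: 20 / -10 = -2.0000

λ ≈ -2.0000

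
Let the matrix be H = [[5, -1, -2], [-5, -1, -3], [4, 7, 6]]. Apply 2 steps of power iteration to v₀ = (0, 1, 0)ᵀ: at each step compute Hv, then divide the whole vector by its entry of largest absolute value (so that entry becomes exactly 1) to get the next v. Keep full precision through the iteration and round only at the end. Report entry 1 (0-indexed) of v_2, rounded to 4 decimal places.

Hv0 = (-1.00000, -1.00000, 7.00000); divide by 7.00000 → v1 = (-0.14286, -0.14286, 1.00000)
Hv1 = (-2.57143, -2.14286, 4.42857); divide by 4.42857 → v2 = (-0.58065, -0.48387, 1.00000)
Requested entry of v2: -15/31 = -0.4839

-0.4839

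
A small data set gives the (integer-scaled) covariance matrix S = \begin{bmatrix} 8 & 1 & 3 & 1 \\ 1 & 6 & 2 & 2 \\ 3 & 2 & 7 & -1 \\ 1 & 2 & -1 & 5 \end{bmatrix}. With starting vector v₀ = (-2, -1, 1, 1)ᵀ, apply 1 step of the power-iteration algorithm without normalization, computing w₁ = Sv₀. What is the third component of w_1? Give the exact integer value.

w1 = Sv₀ = (-13, -4, -2, 0)
The requested component of w1 is -2.

-2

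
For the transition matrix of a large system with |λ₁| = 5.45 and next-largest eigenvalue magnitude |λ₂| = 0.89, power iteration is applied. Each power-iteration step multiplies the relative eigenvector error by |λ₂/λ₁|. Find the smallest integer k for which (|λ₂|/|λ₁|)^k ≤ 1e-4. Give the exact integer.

|λ₂/λ₁| = 0.89/5.45 = 0.16330
Need k ≥ ln(1e-4) / ln(0.16330) = -9.2103 / -1.8121 ≈ 5.083
Smallest integer k satisfying the bound: 6

6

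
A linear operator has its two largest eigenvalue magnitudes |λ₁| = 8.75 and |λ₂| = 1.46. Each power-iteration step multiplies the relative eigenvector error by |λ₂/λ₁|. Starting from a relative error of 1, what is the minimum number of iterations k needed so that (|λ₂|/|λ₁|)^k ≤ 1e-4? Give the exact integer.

6

|λ₂/λ₁| = 1.46/8.75 = 0.16686
Need k ≥ ln(1e-4) / ln(0.16686) = -9.2103 / -1.7906 ≈ 5.144
Smallest integer k satisfying the bound: 6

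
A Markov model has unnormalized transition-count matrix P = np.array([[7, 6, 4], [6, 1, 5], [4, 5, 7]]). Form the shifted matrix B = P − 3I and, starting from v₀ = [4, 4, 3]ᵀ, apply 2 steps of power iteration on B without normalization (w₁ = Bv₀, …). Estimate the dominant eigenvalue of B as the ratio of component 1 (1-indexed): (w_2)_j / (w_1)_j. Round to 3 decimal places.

B = P − 3I has rows (4, 6, 4); (6, -2, 5); (4, 5, 4)
w1 = Bv₀ = (4·4 + 6·4 + 4·3; 6·4 + (-2)·4 + 5·3; 4·4 + 5·4 + 4·3) = (52, 31, 48)
w2 = Bw1 = (4·52 + 6·31 + 4·48; 6·52 + (-2)·31 + 5·48; 4·52 + 5·31 + 4·48) = (586, 490, 555)
Ratio: 586/52 = 11.269

μ ≈ 11.269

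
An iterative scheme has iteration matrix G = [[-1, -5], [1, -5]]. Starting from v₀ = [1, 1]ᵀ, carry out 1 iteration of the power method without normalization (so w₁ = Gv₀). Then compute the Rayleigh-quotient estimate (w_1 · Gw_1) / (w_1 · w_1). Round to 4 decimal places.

w1 = Gv₀ = ((-1)·1 + (-5)·1; 1·1 + (-5)·1) = (-6, -4)
Gw1 = (26, 14)
w1·Gw1 = (-6)·26 + (-4)·14 = -212; w1·w1 = (-6)·(-6) + (-4)·(-4) = 52
λ ≈ -212/52 = -4.0769

λ ≈ -4.0769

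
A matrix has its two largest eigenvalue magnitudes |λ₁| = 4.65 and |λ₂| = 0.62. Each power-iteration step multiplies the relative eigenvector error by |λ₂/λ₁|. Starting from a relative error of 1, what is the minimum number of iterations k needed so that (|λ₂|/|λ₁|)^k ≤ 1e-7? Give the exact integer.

|λ₂/λ₁| = 0.62/4.65 = 0.13333
Need k ≥ ln(1e-7) / ln(0.13333) = -16.1181 / -2.0149 ≈ 7.999
Smallest integer k satisfying the bound: 8

8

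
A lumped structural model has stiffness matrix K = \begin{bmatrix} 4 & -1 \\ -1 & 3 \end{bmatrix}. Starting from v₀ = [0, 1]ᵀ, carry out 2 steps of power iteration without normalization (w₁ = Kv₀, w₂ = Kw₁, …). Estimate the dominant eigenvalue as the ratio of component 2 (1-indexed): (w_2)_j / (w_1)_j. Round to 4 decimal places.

λ ≈ 3.3333

w1 = Kv₀ = (4·0 + (-1)·1; (-1)·0 + 3·1) = (-1, 3)
w2 = Kw1 = (4·(-1) + (-1)·3; (-1)·(-1) + 3·3) = (-7, 10)
Ratio at component: 10 / 3 = 3.3333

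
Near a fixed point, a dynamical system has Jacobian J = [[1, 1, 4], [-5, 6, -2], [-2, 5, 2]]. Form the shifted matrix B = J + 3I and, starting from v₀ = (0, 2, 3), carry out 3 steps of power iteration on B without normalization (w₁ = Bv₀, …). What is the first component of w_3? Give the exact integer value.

B = J + 3I has rows (4, 1, 4); (-5, 9, -2); (-2, 5, 5)
w1 = Bv₀ = (14, 12, 25)
w2 = Bw1 = (168, -12, 157)
w3 = Bw2 = (1288, -1262, 389)
Requested component of w3: 1288

1288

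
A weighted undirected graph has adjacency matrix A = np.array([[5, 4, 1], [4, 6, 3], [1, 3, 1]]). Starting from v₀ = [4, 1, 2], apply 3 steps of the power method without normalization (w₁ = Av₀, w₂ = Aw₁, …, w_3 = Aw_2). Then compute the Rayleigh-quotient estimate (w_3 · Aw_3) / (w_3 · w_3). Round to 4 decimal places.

10.4446

w1 = Av₀ = (5·4 + 4·1 + 1·2; 4·4 + 6·1 + 3·2; 1·4 + 3·1 + 1·2) = (26, 28, 9)
w2 = Aw1 = (5·26 + 4·28 + 1·9; 4·26 + 6·28 + 3·9; 1·26 + 3·28 + 1·9) = (251, 299, 119)
w3 = Aw2 = (2570, 3155, 1267)
Aw3 = (26737, 33011, 13302)
w3·Aw3 = 2570·26737 + 3155·33011 + 1267·13302 = 189717429; w3·w3 = 2570·2570 + 3155·3155 + 1267·1267 = 18164214
λ ≈ 189717429/18164214 = 10.4446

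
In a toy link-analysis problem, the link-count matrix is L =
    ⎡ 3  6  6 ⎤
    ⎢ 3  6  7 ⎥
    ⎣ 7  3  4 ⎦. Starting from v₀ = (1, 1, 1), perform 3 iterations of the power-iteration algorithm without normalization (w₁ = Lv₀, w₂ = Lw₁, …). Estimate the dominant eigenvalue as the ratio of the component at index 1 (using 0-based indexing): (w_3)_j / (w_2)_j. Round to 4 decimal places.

w1 = Lv₀ = (15, 16, 14)
w2 = Lw1 = (225, 239, 209)
w3 = Lw2 = (3363, 3572, 3128)
Ratio at component: 3572 / 239 = 14.9456

14.9456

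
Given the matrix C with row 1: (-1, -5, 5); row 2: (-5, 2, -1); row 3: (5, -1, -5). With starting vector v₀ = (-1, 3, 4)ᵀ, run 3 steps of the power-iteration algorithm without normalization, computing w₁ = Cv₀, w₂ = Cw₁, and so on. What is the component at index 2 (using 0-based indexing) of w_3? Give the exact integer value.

w1 = Cv₀ = ((-1)·(-1) + (-5)·3 + 5·4; (-5)·(-1) + 2·3 + (-1)·4; 5·(-1) + (-1)·3 + (-5)·4) = (6, 7, -28)
w2 = Cw1 = ((-1)·6 + (-5)·7 + 5·(-28); (-5)·6 + 2·7 + (-1)·(-28); 5·6 + (-1)·7 + (-5)·(-28)) = (-181, 12, 163)
w3 = Cw2 = (936, 766, -1732)
The requested component of w3 is -1732.

-1732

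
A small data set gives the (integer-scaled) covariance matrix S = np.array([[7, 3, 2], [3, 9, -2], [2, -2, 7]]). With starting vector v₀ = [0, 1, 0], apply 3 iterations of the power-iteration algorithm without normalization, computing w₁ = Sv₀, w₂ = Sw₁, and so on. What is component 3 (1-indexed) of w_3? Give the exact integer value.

-282

w1 = Sv₀ = (3, 9, -2)
w2 = Sw1 = (44, 94, -26)
w3 = Sw2 = (538, 1030, -282)
The requested component of w3 is -282.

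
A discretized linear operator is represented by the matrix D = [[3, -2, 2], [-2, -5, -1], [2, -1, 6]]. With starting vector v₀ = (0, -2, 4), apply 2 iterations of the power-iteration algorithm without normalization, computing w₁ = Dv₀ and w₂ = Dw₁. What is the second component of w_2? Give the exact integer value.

w1 = Dv₀ = (12, 6, 26)
w2 = Dw1 = (76, -80, 174)
The requested component of w2 is -80.

-80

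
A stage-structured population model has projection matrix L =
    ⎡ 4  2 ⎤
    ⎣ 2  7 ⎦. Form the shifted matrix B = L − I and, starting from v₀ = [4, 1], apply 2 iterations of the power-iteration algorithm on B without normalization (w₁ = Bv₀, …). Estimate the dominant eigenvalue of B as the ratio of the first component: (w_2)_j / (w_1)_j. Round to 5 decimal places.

B = L − I has rows (3, 2); (2, 6)
w1 = Bv₀ = (14, 14)
w2 = Bw1 = (70, 112)
Ratio: 70/14 = 5.00000

μ ≈ 5.00000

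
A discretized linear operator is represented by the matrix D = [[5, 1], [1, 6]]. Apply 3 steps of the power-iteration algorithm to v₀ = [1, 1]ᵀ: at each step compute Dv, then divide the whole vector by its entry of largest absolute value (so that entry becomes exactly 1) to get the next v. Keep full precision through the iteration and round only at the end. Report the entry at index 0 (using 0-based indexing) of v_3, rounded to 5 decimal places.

Dv0 = (6.000000, 7.000000); divide by 7.000000 → v1 = (0.857143, 1.000000)
Dv1 = (5.285714, 6.857143); divide by 6.857143 → v2 = (0.770833, 1.000000)
Dv2 = (4.854167, 6.770833); divide by 6.770833 → v3 = (0.716923, 1.000000)
Requested entry of v3: 233/325 = 0.71692

0.71692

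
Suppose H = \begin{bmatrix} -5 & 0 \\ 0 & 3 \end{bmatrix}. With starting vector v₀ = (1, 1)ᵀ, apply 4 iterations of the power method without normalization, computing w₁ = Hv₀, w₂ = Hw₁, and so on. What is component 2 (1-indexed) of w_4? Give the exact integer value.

w1 = Hv₀ = ((-5)·1 + 0·1; 0·1 + 3·1) = (-5, 3)
w2 = Hw1 = ((-5)·(-5) + 0·3; 0·(-5) + 3·3) = (25, 9)
w3 = Hw2 = (-125, 27)
w4 = Hw3 = (625, 81)
The requested component of w4 is 81.

81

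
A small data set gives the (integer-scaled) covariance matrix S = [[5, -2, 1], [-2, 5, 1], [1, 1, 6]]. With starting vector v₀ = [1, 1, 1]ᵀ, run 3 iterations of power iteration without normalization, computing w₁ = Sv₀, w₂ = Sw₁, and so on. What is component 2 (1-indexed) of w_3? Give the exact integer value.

w1 = Sv₀ = (5·1 + (-2)·1 + 1·1; (-2)·1 + 5·1 + 1·1; 1·1 + 1·1 + 6·1) = (4, 4, 8)
w2 = Sw1 = (5·4 + (-2)·4 + 1·8; (-2)·4 + 5·4 + 1·8; 1·4 + 1·4 + 6·8) = (20, 20, 56)
w3 = Sw2 = (116, 116, 376)
The requested component of w3 is 116.

116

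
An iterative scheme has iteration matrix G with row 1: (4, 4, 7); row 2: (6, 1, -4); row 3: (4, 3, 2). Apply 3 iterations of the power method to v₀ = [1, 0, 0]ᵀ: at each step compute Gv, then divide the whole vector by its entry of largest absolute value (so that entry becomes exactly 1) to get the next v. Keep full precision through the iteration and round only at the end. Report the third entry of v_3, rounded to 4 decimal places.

Gv0 = (4.00000, 6.00000, 4.00000); divide by 6.00000 → v1 = (0.66667, 1.00000, 0.66667)
Gv1 = (11.33333, 2.33333, 7.00000); divide by 11.33333 → v2 = (1.00000, 0.20588, 0.61765)
Gv2 = (9.14706, 3.73529, 5.85294); divide by 9.14706 → v3 = (1.00000, 0.40836, 0.63987)
Requested entry of v3: 398/622 = 0.6399

0.6399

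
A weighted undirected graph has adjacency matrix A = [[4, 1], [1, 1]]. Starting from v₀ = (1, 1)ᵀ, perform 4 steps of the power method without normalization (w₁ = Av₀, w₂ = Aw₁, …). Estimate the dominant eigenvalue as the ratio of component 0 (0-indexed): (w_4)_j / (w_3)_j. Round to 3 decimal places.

4.305

w1 = Av₀ = (4·1 + 1·1; 1·1 + 1·1) = (5, 2)
w2 = Aw1 = (4·5 + 1·2; 1·5 + 1·2) = (22, 7)
w3 = Aw2 = (95, 29)
w4 = Aw3 = (409, 124)
Ratio at component: 409 / 95 = 4.305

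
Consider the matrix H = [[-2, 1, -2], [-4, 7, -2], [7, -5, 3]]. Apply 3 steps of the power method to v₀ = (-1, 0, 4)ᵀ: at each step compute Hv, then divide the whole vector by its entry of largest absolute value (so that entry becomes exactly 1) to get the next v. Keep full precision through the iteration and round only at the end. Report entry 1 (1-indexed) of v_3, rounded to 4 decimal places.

-0.0526

Hv0 = (-6.00000, -4.00000, 5.00000); divide by -6.00000 → v1 = (1.00000, 0.66667, -0.83333)
Hv1 = (0.33333, 2.33333, 1.16667); divide by 2.33333 → v2 = (0.14286, 1.00000, 0.50000)
Hv2 = (-0.28571, 5.42857, -2.50000); divide by 5.42857 → v3 = (-0.05263, 1.00000, -0.46053)
Requested entry of v3: 4/-76 = -0.0526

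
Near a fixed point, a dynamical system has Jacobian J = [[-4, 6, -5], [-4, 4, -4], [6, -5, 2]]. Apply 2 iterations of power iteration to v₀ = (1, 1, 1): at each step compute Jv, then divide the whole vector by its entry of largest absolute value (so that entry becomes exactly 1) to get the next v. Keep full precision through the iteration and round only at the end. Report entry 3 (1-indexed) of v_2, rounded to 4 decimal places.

-0.2963

Jv0 = (-3.00000, -4.00000, 3.00000); divide by -4.00000 → v1 = (0.75000, 1.00000, -0.75000)
Jv1 = (6.75000, 4.00000, -2.00000); divide by 6.75000 → v2 = (1.00000, 0.59259, -0.29630)
Requested entry of v2: 8/-27 = -0.2963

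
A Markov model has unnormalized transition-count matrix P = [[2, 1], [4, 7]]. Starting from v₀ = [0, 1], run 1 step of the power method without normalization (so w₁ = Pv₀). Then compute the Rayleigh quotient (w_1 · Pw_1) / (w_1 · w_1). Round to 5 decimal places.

7.60000

w1 = Pv₀ = (2·0 + 1·1; 4·0 + 7·1) = (1, 7)
Pw1 = (9, 53)
w1·Pw1 = 1·9 + 7·53 = 380; w1·w1 = 1·1 + 7·7 = 50
λ ≈ 380/50 = 7.60000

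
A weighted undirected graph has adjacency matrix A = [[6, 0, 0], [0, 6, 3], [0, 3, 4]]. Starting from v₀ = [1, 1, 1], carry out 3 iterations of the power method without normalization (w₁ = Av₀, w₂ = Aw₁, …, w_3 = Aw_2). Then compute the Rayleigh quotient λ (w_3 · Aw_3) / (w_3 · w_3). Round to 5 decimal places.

8.00030

w1 = Av₀ = (6·1 + 0·1 + 0·1; 0·1 + 6·1 + 3·1; 0·1 + 3·1 + 4·1) = (6, 9, 7)
w2 = Aw1 = (6·6 + 0·9 + 0·7; 0·6 + 6·9 + 3·7; 0·6 + 3·9 + 4·7) = (36, 75, 55)
w3 = Aw2 = (216, 615, 445)
Aw3 = (1296, 5025, 3625)
w3·Aw3 = 216·1296 + 615·5025 + 445·3625 = 4983436; w3·w3 = 216·216 + 615·615 + 445·445 = 622906
λ ≈ 4983436/622906 = 8.00030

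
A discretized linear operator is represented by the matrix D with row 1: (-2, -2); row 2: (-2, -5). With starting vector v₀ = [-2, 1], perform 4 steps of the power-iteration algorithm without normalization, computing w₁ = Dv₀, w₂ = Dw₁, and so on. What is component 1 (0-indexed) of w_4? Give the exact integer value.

1

w1 = Dv₀ = (2, -1)
w2 = Dw1 = (-2, 1)
w3 = Dw2 = (2, -1)
w4 = Dw3 = (-2, 1)
The requested component of w4 is 1.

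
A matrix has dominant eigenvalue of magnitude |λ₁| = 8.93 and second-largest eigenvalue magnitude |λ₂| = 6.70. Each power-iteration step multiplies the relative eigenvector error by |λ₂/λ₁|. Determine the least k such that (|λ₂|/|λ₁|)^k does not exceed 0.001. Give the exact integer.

|λ₂/λ₁| = 6.70/8.93 = 0.75028
Need k ≥ ln(0.001) / ln(0.75028) = -6.9078 / -0.2873 ≈ 24.043
Smallest integer k satisfying the bound: 25

25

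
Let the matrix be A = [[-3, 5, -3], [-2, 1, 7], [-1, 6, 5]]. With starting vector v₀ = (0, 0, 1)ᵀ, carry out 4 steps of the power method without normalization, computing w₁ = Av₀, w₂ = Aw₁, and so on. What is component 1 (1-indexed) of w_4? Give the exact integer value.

744

w1 = Av₀ = ((-3)·0 + 5·0 + (-3)·1; (-2)·0 + 1·0 + 7·1; (-1)·0 + 6·0 + 5·1) = (-3, 7, 5)
w2 = Aw1 = ((-3)·(-3) + 5·7 + (-3)·5; (-2)·(-3) + 1·7 + 7·5; (-1)·(-3) + 6·7 + 5·5) = (29, 48, 70)
w3 = Aw2 = (-57, 480, 609)
w4 = Aw3 = (744, 4857, 5982)
The requested component of w4 is 744.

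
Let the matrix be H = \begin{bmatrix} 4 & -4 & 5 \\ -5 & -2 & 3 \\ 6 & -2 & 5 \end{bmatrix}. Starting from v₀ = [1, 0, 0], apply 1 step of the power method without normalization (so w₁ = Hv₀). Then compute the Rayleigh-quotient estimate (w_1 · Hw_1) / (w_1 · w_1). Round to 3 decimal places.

7.896

w1 = Hv₀ = (4·1 + (-4)·0 + 5·0; (-5)·1 + (-2)·0 + 3·0; 6·1 + (-2)·0 + 5·0) = (4, -5, 6)
Hw1 = (66, 8, 64)
w1·Hw1 = 4·66 + (-5)·8 + 6·64 = 608; w1·w1 = 4·4 + (-5)·(-5) + 6·6 = 77
λ ≈ 608/77 = 7.896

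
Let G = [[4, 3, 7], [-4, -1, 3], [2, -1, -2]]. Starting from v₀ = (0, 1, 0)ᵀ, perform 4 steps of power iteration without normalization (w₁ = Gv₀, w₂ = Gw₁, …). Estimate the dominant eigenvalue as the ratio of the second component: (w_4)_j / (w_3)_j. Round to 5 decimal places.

λ ≈ -4.51515

w1 = Gv₀ = (4·0 + 3·1 + 7·0; (-4)·0 + (-1)·1 + 3·0; 2·0 + (-1)·1 + (-2)·0) = (3, -1, -1)
w2 = Gw1 = (4·3 + 3·(-1) + 7·(-1); (-4)·3 + (-1)·(-1) + 3·(-1); 2·3 + (-1)·(-1) + (-2)·(-1)) = (2, -14, 9)
w3 = Gw2 = (29, 33, 0)
w4 = Gw3 = (215, -149, 25)
Ratio at component: -149 / 33 = -4.51515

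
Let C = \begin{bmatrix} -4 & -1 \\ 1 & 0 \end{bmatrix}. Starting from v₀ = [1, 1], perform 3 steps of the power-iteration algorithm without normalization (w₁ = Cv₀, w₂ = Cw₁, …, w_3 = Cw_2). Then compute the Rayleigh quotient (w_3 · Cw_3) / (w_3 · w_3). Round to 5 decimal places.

-3.73269

w1 = Cv₀ = ((-4)·1 + (-1)·1; 1·1 + 0·1) = (-5, 1)
w2 = Cw1 = ((-4)·(-5) + (-1)·1; 1·(-5) + 0·1) = (19, -5)
w3 = Cw2 = (-71, 19)
Cw3 = (265, -71)
w3·Cw3 = (-71)·265 + 19·(-71) = -20164; w3·w3 = (-71)·(-71) + 19·19 = 5402
λ ≈ -20164/5402 = -3.73269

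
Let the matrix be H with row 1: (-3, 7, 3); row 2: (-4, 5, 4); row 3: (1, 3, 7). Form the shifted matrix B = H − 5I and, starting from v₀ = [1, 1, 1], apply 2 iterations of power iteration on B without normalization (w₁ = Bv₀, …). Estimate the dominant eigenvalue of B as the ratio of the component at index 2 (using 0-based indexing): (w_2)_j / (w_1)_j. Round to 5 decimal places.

2.33333

B = H − 5I has rows (-8, 7, 3); (-4, 0, 4); (1, 3, 2)
w1 = Bv₀ = ((-8)·1 + 7·1 + 3·1; (-4)·1 + 0·1 + 4·1; 1·1 + 3·1 + 2·1) = (2, 0, 6)
w2 = Bw1 = ((-8)·2 + 7·0 + 3·6; (-4)·2 + 0·0 + 4·6; 1·2 + 3·0 + 2·6) = (2, 16, 14)
Ratio: 14/6 = 2.33333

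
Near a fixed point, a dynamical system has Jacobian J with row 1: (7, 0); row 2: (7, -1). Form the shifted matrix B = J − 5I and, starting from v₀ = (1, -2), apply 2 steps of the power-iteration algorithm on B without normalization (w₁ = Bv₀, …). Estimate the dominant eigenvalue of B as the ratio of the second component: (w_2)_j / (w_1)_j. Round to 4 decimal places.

B = J − 5I has rows (2, 0); (7, -6)
w1 = Bv₀ = (2·1 + 0·(-2); 7·1 + (-6)·(-2)) = (2, 19)
w2 = Bw1 = (2·2 + 0·19; 7·2 + (-6)·19) = (4, -100)
Ratio: -100/19 = -5.2632

-5.2632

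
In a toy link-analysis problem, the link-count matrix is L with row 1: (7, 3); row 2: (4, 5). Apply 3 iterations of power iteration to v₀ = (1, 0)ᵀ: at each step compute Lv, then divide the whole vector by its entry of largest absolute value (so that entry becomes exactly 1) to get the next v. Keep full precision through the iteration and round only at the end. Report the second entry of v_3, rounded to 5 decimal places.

0.84764

Lv0 = (7.000000, 4.000000); divide by 7.000000 → v1 = (1.000000, 0.571429)
Lv1 = (8.714286, 6.857143); divide by 8.714286 → v2 = (1.000000, 0.786885)
Lv2 = (9.360656, 7.934426); divide by 9.360656 → v3 = (1.000000, 0.847636)
Requested entry of v3: 484/571 = 0.84764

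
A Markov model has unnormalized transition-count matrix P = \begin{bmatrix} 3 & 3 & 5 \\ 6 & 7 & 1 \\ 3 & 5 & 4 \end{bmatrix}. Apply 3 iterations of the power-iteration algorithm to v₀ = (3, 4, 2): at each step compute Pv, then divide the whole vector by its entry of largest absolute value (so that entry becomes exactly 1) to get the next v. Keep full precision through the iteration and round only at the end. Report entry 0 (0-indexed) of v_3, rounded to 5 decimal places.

0.77216

Pv0 = (31.000000, 48.000000, 37.000000); divide by 48.000000 → v1 = (0.645833, 1.000000, 0.770833)
Pv1 = (8.791667, 11.645833, 10.020833); divide by 11.645833 → v2 = (0.754919, 1.000000, 0.860465)
Pv2 = (9.567084, 12.389982, 10.706619); divide by 12.389982 → v3 = (0.772163, 1.000000, 0.864135)
Requested entry of v3: 5348/6926 = 0.77216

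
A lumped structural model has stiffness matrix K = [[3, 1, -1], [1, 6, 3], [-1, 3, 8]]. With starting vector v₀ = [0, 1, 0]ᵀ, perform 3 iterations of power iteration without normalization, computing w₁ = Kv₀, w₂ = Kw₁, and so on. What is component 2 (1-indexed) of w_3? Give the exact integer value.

405

w1 = Kv₀ = (3·0 + 1·1 + (-1)·0; 1·0 + 6·1 + 3·0; (-1)·0 + 3·1 + 8·0) = (1, 6, 3)
w2 = Kw1 = (3·1 + 1·6 + (-1)·3; 1·1 + 6·6 + 3·3; (-1)·1 + 3·6 + 8·3) = (6, 46, 41)
w3 = Kw2 = (23, 405, 460)
The requested component of w3 is 405.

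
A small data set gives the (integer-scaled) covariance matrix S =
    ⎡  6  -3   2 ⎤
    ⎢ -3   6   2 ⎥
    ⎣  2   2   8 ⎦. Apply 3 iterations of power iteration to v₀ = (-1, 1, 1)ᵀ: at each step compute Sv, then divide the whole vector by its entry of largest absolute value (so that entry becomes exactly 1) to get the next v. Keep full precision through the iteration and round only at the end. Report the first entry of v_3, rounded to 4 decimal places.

-0.5527

Sv0 = (-7.00000, 11.00000, 8.00000); divide by 11.00000 → v1 = (-0.63636, 1.00000, 0.72727)
Sv1 = (-5.36364, 9.36364, 6.54545); divide by 9.36364 → v2 = (-0.57282, 1.00000, 0.69903)
Sv2 = (-5.03883, 9.11650, 6.44660); divide by 9.11650 → v3 = (-0.55272, 1.00000, 0.70714)
Requested entry of v3: -519/939 = -0.5527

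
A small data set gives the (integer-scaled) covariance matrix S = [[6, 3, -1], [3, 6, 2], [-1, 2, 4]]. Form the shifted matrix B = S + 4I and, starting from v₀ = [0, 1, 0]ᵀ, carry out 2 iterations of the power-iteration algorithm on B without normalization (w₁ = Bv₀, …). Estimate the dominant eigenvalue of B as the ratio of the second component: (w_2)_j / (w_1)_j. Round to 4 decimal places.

B = S + 4I has rows (10, 3, -1); (3, 10, 2); (-1, 2, 8)
w1 = Bv₀ = (3, 10, 2)
w2 = Bw1 = (58, 113, 33)
Ratio: 113/10 = 11.3000

μ ≈ 11.3000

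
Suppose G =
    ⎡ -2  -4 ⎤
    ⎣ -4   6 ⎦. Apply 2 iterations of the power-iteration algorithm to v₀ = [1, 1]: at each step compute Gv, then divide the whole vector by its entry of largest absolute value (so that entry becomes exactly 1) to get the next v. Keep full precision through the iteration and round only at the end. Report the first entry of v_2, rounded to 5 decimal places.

Gv0 = (-6.000000, 2.000000); divide by -6.000000 → v1 = (1.000000, -0.333333)
Gv1 = (-0.666667, -6.000000); divide by -6.000000 → v2 = (0.111111, 1.000000)
Requested entry of v2: 4/36 = 0.11111

0.11111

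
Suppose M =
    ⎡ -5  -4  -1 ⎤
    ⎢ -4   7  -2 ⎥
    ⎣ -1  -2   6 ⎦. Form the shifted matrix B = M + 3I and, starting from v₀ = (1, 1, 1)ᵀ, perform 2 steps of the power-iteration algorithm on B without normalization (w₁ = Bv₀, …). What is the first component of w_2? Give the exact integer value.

B = M + 3I has rows (-2, -4, -1); (-4, 10, -2); (-1, -2, 9)
w1 = Bv₀ = (-7, 4, 6)
w2 = Bw1 = (-8, 56, 53)
Requested component of w2: -8

-8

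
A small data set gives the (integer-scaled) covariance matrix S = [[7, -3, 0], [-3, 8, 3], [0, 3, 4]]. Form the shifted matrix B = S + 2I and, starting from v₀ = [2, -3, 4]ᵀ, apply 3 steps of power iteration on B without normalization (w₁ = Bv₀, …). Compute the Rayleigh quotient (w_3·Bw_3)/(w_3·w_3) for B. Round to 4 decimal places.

B = S + 2I has rows (9, -3, 0); (-3, 10, 3); (0, 3, 6)
w1 = Bv₀ = (9·2 + (-3)·(-3) + 0·4; (-3)·2 + 10·(-3) + 3·4; 0·2 + 3·(-3) + 6·4) = (27, -24, 15)
w2 = Bw1 = (9·27 + (-3)·(-24) + 0·15; (-3)·27 + 10·(-24) + 3·15; 0·27 + 3·(-24) + 6·15) = (315, -276, 18)
w3 = Bw2 = (3663, -3651, -720)
Bw3 = (43920, -49659, -15273)
w3·Bw3 = 353180529; w3·w3 = 27265770; μ ≈ 353180529/27265770 = 12.9533

12.9533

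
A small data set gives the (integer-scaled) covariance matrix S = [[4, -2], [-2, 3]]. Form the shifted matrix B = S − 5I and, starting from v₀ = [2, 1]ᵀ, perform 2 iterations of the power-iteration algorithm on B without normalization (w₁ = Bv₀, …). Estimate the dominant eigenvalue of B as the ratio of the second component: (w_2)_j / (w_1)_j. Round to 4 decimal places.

-3.3333

B = S − 5I has rows (-1, -2); (-2, -2)
w1 = Bv₀ = ((-1)·2 + (-2)·1; (-2)·2 + (-2)·1) = (-4, -6)
w2 = Bw1 = ((-1)·(-4) + (-2)·(-6); (-2)·(-4) + (-2)·(-6)) = (16, 20)
Ratio: 20/-6 = -3.3333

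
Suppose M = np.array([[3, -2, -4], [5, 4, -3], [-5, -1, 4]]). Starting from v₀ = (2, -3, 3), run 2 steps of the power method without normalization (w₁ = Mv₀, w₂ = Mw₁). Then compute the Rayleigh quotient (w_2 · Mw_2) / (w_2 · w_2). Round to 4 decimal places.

w1 = Mv₀ = (0, -11, 5)
w2 = Mw1 = (2, -59, 31)
Mw2 = (0, -319, 173)
w2·Mw2 = 2·0 + (-59)·(-319) + 31·173 = 24184; w2·w2 = 2·2 + (-59)·(-59) + 31·31 = 4446
λ ≈ 24184/4446 = 5.4395

λ ≈ 5.4395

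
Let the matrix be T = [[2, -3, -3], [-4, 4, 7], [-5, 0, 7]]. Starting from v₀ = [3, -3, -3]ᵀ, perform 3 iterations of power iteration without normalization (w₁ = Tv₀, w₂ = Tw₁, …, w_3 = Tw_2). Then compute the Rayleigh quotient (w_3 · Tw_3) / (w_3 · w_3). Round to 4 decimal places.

w1 = Tv₀ = (2·3 + (-3)·(-3) + (-3)·(-3); (-4)·3 + 4·(-3) + 7·(-3); (-5)·3 + 0·(-3) + 7·(-3)) = (24, -45, -36)
w2 = Tw1 = (2·24 + (-3)·(-45) + (-3)·(-36); (-4)·24 + 4·(-45) + 7·(-36); (-5)·24 + 0·(-45) + 7·(-36)) = (291, -528, -372)
w3 = Tw2 = (3282, -5880, -4059)
Tw3 = (36381, -65061, -44823)
w3·Tw3 = 3282·36381 + (-5880)·(-65061) + (-4059)·(-44823) = 683897679; w3·w3 = 3282·3282 + (-5880)·(-5880) + (-4059)·(-4059) = 61821405
λ ≈ 683897679/61821405 = 11.0625

λ ≈ 11.0625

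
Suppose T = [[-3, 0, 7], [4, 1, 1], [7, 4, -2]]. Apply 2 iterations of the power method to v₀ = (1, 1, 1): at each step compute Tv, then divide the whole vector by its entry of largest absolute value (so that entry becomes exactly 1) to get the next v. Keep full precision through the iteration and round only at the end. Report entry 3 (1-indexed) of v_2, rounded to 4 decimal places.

Tv0 = (4.00000, 6.00000, 9.00000); divide by 9.00000 → v1 = (0.44444, 0.66667, 1.00000)
Tv1 = (5.66667, 3.44444, 3.77778); divide by 5.66667 → v2 = (1.00000, 0.60784, 0.66667)
Requested entry of v2: 34/51 = 0.6667

0.6667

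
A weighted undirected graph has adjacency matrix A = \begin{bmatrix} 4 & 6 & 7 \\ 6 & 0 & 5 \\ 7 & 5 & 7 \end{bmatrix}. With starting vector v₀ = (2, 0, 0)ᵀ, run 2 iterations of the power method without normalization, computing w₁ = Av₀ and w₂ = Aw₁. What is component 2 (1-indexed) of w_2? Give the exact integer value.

w1 = Av₀ = (8, 12, 14)
w2 = Aw1 = (202, 118, 214)
The requested component of w2 is 118.

118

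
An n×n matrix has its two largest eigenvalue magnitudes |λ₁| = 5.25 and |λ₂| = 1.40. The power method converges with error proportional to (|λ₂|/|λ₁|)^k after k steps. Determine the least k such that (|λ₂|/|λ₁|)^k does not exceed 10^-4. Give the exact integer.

|λ₂/λ₁| = 1.40/5.25 = 0.26667
Need k ≥ ln(10^-4) / ln(0.26667) = -9.2103 / -1.3218 ≈ 6.968
Smallest integer k satisfying the bound: 7

7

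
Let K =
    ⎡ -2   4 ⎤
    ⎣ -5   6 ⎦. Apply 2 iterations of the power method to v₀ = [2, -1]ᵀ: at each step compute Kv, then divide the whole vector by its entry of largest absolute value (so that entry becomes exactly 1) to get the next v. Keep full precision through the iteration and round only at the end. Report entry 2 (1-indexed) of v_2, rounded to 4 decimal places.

1.0000

Kv0 = (-8.00000, -16.00000); divide by -16.00000 → v1 = (0.50000, 1.00000)
Kv1 = (3.00000, 3.50000); divide by 3.50000 → v2 = (0.85714, 1.00000)
Requested entry of v2: -56/-56 = 1.0000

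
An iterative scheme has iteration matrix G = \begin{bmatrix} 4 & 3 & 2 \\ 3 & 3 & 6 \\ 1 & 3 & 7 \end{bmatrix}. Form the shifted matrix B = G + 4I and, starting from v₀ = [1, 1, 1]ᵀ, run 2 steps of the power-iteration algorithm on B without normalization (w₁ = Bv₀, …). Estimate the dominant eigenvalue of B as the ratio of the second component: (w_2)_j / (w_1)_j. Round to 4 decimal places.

B = G + 4I has rows (8, 3, 2); (3, 7, 6); (1, 3, 11)
w1 = Bv₀ = (8·1 + 3·1 + 2·1; 3·1 + 7·1 + 6·1; 1·1 + 3·1 + 11·1) = (13, 16, 15)
w2 = Bw1 = (8·13 + 3·16 + 2·15; 3·13 + 7·16 + 6·15; 1·13 + 3·16 + 11·15) = (182, 241, 226)
Ratio: 241/16 = 15.0625

μ ≈ 15.0625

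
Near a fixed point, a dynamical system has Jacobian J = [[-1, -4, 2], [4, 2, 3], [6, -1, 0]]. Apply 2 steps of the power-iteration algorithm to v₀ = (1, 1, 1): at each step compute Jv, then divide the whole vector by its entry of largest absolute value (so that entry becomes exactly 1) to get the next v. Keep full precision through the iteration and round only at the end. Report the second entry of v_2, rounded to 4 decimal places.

-0.7778

Jv0 = (-3.00000, 9.00000, 5.00000); divide by 9.00000 → v1 = (-0.33333, 1.00000, 0.55556)
Jv1 = (-2.55556, 2.33333, -3.00000); divide by -3.00000 → v2 = (0.85185, -0.77778, 1.00000)
Requested entry of v2: 21/-27 = -0.7778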